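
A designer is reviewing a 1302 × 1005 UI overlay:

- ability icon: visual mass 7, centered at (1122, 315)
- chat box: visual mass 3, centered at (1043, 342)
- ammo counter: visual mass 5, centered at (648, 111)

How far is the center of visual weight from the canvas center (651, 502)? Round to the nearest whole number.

Σw = 7 + 3 + 5 = 15.
x: (7·1122 + 3·1043 + 5·648) / 15 = 14223 / 15 ≈ 948.20
y: (7·315 + 3·342 + 5·111) / 15 = 3786 / 15 ≈ 252.40
From (651, 502): dx = 297.20, dy = -249.60, so the distance is √(dx²+dy²) ≈ 388.11.

≈ 388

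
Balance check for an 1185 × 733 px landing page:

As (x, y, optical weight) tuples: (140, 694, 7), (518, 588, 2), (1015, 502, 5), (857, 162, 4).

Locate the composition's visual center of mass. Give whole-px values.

(584, 511)

Σw = 7 + 2 + 5 + 4 = 18.
Σw·x = 7·140 + 2·518 + 5·1015 + 4·857 = 10519, so x̄ = 10519/18 ≈ 584.39.
Σw·y = 7·694 + 2·588 + 5·502 + 4·162 = 9192, so ȳ = 9192/18 ≈ 510.67.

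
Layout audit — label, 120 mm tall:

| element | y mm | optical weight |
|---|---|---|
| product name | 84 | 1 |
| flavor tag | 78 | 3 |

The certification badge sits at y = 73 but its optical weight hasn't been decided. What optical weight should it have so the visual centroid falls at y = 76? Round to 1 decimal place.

w ≈ 4.7

Known weights sum to 1 + 3 = 4; their moment is 1·84 + 3·78 = 318.
For the centroid to hit 76: (318 + w·73) / (4 + w) = 76.
Rearranging, w·(73 − 76) = 76·4 − 318 = -14, so w ≈ -14/-3 = 4.67.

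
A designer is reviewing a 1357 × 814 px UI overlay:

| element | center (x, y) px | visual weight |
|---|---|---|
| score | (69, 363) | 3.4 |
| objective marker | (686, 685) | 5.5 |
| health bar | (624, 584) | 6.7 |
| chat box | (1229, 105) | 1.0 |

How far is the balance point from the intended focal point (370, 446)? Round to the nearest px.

≈ 220 px

Weights sum to 3.4 + 5.5 + 6.7 + 1.0 = 16.6.
x-moment: 3.4·69 + 5.5·686 + 6.7·624 + 1.0·1229 = 9417.4; centroid 9417.4/16.6 ≈ 567.31.
y-moment: 3.4·363 + 5.5·685 + 6.7·584 + 1.0·105 = 9019.5; centroid 9019.5/16.6 ≈ 543.34.
From (370, 446): dx = 197.31, dy = 97.34, so the distance is √(dx²+dy²) ≈ 220.02.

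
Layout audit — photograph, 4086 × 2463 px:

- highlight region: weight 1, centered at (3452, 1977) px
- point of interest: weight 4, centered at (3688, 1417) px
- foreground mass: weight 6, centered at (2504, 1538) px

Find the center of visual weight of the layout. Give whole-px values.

Weights sum to 1 + 4 + 6 = 11.
Σw·x = 1·3452 + 4·3688 + 6·2504 = 33228, so x̄ = 33228/11 ≈ 3020.73.
Σw·y = 1·1977 + 4·1417 + 6·1538 = 16873, so ȳ = 16873/11 ≈ 1533.91.

(3021, 1534)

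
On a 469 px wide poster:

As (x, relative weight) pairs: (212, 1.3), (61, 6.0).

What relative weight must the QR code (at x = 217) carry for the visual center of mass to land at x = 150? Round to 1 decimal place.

Fixed elements: Σw = 1.3 + 6.0 = 7.3, Σw·x = 1.3·212 + 6.0·61 = 641.6.
For the centroid to hit 150: (641.6 + w·217) / (7.3 + w) = 150.
So w = (150·7.3 − 641.6)/(217 − 150) = 453.4/67 ≈ 6.77.

w ≈ 6.8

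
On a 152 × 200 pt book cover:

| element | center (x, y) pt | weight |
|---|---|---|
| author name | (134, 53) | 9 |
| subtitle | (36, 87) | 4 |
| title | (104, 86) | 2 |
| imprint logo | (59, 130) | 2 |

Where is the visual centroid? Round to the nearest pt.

Total weight = 9 + 4 + 2 + 2 = 17.
x-moment: 9·134 + 4·36 + 2·104 + 2·59 = 1676; centroid 1676/17 ≈ 98.59.
y-moment: 9·53 + 4·87 + 2·86 + 2·130 = 1257; centroid 1257/17 ≈ 73.94.

(99, 74)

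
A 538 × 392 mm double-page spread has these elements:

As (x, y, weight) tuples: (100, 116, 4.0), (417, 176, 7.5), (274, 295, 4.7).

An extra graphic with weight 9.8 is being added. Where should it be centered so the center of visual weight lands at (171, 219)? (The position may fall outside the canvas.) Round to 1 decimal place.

New total weight: (4.0 + 7.5 + 4.7) + 9.8 = 26.0.
Along x: (4815.3 + 9.8·x) / 26.0 = 171 (existing moment 4.0·100 + 7.5·417 + 4.7·274 = 4815.3) ⇒ x = (4446.0 − 4815.3) / 9.8 ≈ -37.68.
Along y: (3170.5 + 9.8·y) / 26.0 = 219 (existing moment 4.0·116 + 7.5·176 + 4.7·295 = 3170.5) ⇒ y = (5694.0 − 3170.5) / 9.8 ≈ 257.50.

(-37.7, 257.5)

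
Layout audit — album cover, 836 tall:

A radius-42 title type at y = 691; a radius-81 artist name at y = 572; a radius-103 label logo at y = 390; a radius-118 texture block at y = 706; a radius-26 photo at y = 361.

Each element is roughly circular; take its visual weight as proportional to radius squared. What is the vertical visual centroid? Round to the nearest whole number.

Weights ∝ r²: title type 42² = 1764, artist name 81² = 6561, label logo 103² = 10609, texture block 118² = 13924, photo 26² = 676; Σw = 33534.
y-moment: 1764·691 + 6561·572 + 10609·390 + 13924·706 + 676·361 = 19183706; centroid 19183706/33534 ≈ 572.07.

y ≈ 572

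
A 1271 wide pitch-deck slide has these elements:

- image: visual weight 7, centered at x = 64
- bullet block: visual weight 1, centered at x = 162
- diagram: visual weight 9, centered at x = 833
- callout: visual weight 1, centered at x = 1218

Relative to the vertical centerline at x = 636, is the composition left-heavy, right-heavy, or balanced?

left-heavy

Σw = 7 + 1 + 9 + 1 = 18.
x: (7·64 + 1·162 + 9·833 + 1·1218) / 18 = 9325 / 18 ≈ 518.06
518.1 lies left of the midline 636, so the layout is left-heavy.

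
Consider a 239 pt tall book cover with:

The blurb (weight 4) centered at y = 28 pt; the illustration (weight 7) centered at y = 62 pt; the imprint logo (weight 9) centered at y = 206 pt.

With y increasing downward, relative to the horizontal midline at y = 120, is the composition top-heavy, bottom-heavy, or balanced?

Weights sum to 4 + 7 + 9 = 20.
y: (4·28 + 7·62 + 9·206) / 20 = 2400 / 20 ≈ 120.00
The centroid 120.00 matches the midline at 120, so the layout is balanced.

balanced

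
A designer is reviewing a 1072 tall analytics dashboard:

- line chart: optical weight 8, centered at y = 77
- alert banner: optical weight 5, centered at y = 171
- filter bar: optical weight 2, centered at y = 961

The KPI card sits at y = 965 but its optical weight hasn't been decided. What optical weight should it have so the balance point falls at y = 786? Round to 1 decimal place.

w ≈ 46.9

Known weights sum to 8 + 5 + 2 = 15; their moment is 8·77 + 5·171 + 2·961 = 3393.
Set Σw·y/Σw = 786: (3393 + 965w) = 786·(15 + w).
Rearranging, w·(965 − 786) = 786·15 − 3393 = 8397, so w ≈ 8397/179 = 46.91.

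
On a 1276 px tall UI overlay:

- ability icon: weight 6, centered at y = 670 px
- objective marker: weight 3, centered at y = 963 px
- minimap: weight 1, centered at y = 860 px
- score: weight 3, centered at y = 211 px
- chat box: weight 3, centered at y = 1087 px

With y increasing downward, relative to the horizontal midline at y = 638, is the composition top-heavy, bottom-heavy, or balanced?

Total weight = 6 + 3 + 1 + 3 + 3 = 16.
Σw·y = 6·670 + 3·963 + 1·860 + 3·211 + 3·1087 = 11663, so ȳ = 11663/16 ≈ 728.94.
Since 728.9 is below (larger y than) 638, the composition reads bottom-heavy.

bottom-heavy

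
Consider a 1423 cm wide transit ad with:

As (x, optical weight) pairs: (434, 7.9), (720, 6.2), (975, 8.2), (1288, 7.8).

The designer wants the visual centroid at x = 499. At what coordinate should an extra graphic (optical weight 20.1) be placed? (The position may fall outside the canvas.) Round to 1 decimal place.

x ≈ -44.0

After adding the extra graphic, total weight = 7.9 + 6.2 + 8.2 + 7.8 + 20.1 = 50.2.
Along x: (25934.0 + 20.1·x) / 50.2 = 499 (existing moment 7.9·434 + 6.2·720 + 8.2·975 + 7.8·1288 = 25934.0) ⇒ x = (25049.8 − 25934.0) / 20.1 ≈ -43.99.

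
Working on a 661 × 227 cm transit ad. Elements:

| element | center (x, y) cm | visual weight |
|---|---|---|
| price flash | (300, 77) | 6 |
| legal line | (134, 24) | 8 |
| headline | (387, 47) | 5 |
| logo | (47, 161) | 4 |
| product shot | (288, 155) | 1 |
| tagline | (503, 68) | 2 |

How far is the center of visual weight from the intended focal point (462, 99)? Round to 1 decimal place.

Total weight = 6 + 8 + 5 + 4 + 1 + 2 = 26.
x: moment 6289 / weight 26 ≈ 241.88
y: moment 1824 / weight 26 ≈ 70.15
From (462, 99): dx = -220.12, dy = -28.85, so the distance is √(dx²+dy²) ≈ 222.00.

≈ 222.0 cm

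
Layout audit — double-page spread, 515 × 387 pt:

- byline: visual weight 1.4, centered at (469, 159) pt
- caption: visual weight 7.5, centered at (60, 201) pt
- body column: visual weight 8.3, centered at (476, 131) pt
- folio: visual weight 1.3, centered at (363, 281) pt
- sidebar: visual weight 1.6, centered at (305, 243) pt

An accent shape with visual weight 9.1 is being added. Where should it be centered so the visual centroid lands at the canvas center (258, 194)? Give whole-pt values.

(167, 230)

New total weight: (1.4 + 7.5 + 8.3 + 1.3 + 1.6) + 9.1 = 29.2.
x: target moment 29.2×258 = 7533.6; current 1.4·469 + 7.5·60 + 8.3·476 + 1.3·363 + 1.6·305 = 6017.3; the accent shape supplies 1516.3, so x = 1516.3/9.1 ≈ 166.63.
y: target moment 29.2×194 = 5664.8; current 1.4·159 + 7.5·201 + 8.3·131 + 1.3·281 + 1.6·243 = 3571.5; the accent shape supplies 2093.3, so y = 2093.3/9.1 ≈ 230.03.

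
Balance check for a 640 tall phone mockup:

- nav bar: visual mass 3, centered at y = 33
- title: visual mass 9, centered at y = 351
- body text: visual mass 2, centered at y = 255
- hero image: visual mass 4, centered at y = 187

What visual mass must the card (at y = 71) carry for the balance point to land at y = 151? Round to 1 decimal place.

w ≈ 22.5

Fixed elements: Σw = 3 + 9 + 2 + 4 = 18, Σw·y = 3·33 + 9·351 + 2·255 + 4·187 = 4516.
Balance at y = 151 requires (4516 + w·71) / (18 + w) = 151.
Rearranging, w·(71 − 151) = 151·18 − 4516 = -1798, so w ≈ -1798/-80 = 22.48.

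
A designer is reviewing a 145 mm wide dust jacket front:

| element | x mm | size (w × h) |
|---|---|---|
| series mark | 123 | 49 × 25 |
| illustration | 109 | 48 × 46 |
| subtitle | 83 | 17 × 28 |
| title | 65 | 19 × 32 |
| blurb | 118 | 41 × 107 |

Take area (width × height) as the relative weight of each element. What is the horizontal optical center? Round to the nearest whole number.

Taking area as weight: series mark 49·25 = 1225, illustration 48·46 = 2208, subtitle 17·28 = 476, title 19·32 = 608, blurb 41·107 = 4387. Sum 8904.
x-moment: 1225·123 + 2208·109 + 476·83 + 608·65 + 4387·118 = 988041; centroid 988041/8904 ≈ 110.97.

x ≈ 111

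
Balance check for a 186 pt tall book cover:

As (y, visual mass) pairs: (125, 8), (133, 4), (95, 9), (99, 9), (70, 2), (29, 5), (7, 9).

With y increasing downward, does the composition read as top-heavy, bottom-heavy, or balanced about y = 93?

Total weight = 8 + 4 + 9 + 9 + 2 + 5 + 9 = 46.
y: (8·125 + 4·133 + 9·95 + 9·99 + 2·70 + 5·29 + 9·7) / 46 = 3626 / 46 ≈ 78.83
Since 78.8 is above (smaller y than) 93, the composition reads top-heavy.

top-heavy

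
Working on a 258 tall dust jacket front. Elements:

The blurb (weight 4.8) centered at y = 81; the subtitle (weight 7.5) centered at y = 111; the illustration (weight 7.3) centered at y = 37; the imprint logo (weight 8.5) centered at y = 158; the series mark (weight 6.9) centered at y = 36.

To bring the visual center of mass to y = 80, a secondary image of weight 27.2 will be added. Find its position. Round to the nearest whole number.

y ≈ 70

After adding the secondary image, total weight = 4.8 + 7.5 + 7.3 + 8.5 + 6.9 + 27.2 = 62.2.
y: target moment 62.2×80 = 4976.0; current 4.8·81 + 7.5·111 + 7.3·37 + 8.5·158 + 6.9·36 = 3082.8; the secondary image supplies 1893.2, so y = 1893.2/27.2 ≈ 69.60.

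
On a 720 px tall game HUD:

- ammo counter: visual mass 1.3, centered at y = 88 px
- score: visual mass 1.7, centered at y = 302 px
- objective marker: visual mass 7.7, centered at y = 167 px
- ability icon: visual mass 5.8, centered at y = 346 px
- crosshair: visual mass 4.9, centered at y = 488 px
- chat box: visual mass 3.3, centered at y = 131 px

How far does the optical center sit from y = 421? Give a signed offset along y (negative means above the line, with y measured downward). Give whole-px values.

≈ -148 px

Total weight = 1.3 + 1.7 + 7.7 + 5.8 + 4.9 + 3.3 = 24.7.
y-moment: 1.3·88 + 1.7·302 + 7.7·167 + 5.8·346 + 4.9·488 + 3.3·131 = 6744.0; centroid 6744.0/24.7 ≈ 273.04.
Against y = 421, that's 273.04 − 421 = -147.96.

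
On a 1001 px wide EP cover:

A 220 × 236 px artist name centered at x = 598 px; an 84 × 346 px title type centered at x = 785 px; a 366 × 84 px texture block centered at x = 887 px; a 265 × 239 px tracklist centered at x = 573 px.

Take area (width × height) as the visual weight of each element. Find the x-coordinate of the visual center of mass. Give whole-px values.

x ≈ 671

Areas: artist name 220·236 = 51920, title type 84·346 = 29064, texture block 366·84 = 30744, tracklist 265·239 = 63335. Total weight = 175063.
x-moment: 51920·598 + 29064·785 + 30744·887 + 63335·573 = 117424283; centroid 117424283/175063 ≈ 670.75.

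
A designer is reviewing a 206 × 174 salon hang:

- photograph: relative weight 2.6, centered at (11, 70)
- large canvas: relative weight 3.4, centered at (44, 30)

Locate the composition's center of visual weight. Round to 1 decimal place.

Weights sum to 2.6 + 3.4 = 6.0.
x-moment: 2.6·11 + 3.4·44 = 178.2; centroid 178.2/6.0 ≈ 29.70.
y-moment: 2.6·70 + 3.4·30 = 284.0; centroid 284.0/6.0 ≈ 47.33.

(29.7, 47.3)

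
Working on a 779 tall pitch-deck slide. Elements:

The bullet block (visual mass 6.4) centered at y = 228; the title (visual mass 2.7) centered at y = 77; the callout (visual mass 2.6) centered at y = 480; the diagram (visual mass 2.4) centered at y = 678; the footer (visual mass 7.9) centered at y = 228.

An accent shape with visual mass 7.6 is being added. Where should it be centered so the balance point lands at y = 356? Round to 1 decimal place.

With the accent shape, Σw becomes 6.4 + 2.7 + 2.6 + 2.4 + 7.9 + 7.6 = 29.6.
y: need Σw·y = 29.6·356 = 10537.6. Existing = 6.4·228 + 2.7·77 + 2.6·480 + 2.4·678 + 7.9·228 = 6343.5. Remainder 4194.1 / 7.6 ≈ 551.86.

y ≈ 551.9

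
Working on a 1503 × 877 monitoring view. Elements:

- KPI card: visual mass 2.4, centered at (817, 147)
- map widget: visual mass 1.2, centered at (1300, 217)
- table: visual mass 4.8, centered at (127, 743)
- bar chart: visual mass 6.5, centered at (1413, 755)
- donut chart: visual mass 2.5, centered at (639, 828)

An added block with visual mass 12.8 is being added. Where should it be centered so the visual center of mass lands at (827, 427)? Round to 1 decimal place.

With the added block, Σw becomes 2.4 + 1.2 + 4.8 + 6.5 + 2.5 + 12.8 = 30.2.
x: target moment 30.2×827 = 24975.4; current 2.4·817 + 1.2·1300 + 4.8·127 + 6.5·1413 + 2.5·639 = 14912.4; the added block supplies 10063.0, so x = 10063.0/12.8 ≈ 786.17.
y: target moment 30.2×427 = 12895.4; current 2.4·147 + 1.2·217 + 4.8·743 + 6.5·755 + 2.5·828 = 11157.1; the added block supplies 1738.3, so y = 1738.3/12.8 ≈ 135.80.

(786.2, 135.8)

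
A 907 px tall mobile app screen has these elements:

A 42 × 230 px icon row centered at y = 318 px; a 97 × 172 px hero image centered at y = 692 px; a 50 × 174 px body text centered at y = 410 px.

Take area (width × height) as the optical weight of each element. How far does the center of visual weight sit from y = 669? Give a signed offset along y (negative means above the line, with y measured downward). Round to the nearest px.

≈ -150 px

Areas: icon row 42·230 = 9660, hero image 97·172 = 16684, body text 50·174 = 8700. Total weight = 35044.
y: (9660·318 + 16684·692 + 8700·410) / 35044 = 18184208 / 35044 ≈ 518.90
Difference: 518.90 − 669 ≈ -150.10.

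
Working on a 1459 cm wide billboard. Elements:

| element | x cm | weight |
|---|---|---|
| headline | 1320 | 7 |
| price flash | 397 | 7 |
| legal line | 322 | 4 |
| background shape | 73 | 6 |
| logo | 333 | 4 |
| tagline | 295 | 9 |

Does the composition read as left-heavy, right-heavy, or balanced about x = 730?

Total weight = 7 + 7 + 4 + 6 + 4 + 9 = 37.
x-moment: 7·1320 + 7·397 + 4·322 + 6·73 + 4·333 + 9·295 = 17732; centroid 17732/37 ≈ 479.24.
479.2 vs midline 730 → left-heavy.

left-heavy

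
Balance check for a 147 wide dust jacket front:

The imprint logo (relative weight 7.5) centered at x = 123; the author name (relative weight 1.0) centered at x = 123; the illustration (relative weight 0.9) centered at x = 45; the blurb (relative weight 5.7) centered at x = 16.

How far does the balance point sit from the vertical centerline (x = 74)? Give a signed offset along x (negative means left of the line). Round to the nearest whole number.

Total weight = 7.5 + 1.0 + 0.9 + 5.7 = 15.1.
x: (7.5·123 + 1.0·123 + 0.9·45 + 5.7·16) / 15.1 = 1177.2 / 15.1 ≈ 77.96
Against x = 74, that's 77.96 − 74 = 3.96.

≈ 4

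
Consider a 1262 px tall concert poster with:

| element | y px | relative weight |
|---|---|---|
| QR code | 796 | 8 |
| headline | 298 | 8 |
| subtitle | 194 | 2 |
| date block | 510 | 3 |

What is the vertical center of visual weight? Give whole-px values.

y ≈ 508

Σw = 8 + 8 + 2 + 3 = 21.
y-moment: 8·796 + 8·298 + 2·194 + 3·510 = 10670; centroid 10670/21 ≈ 508.10.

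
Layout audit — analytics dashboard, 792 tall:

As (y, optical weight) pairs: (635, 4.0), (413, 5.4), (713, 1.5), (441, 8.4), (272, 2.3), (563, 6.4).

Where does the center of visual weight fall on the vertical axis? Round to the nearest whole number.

Total weight = 4.0 + 5.4 + 1.5 + 8.4 + 2.3 + 6.4 = 28.0.
Σw·y = 13772.9; ȳ = 13772.9/28.0 ≈ 491.89.

y ≈ 492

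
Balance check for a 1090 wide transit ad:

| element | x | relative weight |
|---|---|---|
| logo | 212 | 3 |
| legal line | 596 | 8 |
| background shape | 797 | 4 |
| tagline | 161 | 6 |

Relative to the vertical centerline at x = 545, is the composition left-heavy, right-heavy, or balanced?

left-heavy

Σw = 3 + 8 + 4 + 6 = 21.
Σw·x = 3·212 + 8·596 + 4·797 + 6·161 = 9558, so x̄ = 9558/21 ≈ 455.14.
455.1 lies left of the midline 545, so the layout is left-heavy.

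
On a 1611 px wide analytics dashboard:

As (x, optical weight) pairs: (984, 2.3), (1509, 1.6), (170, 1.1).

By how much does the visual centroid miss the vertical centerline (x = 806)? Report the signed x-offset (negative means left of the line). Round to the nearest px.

Total weight = 2.3 + 1.6 + 1.1 = 5.0.
Σw·x = 2.3·984 + 1.6·1509 + 1.1·170 = 4864.6, so x̄ = 4864.6/5.0 ≈ 972.92.
Offset from x = 806: 972.92 − 806 ≈ 166.92.

≈ 167 px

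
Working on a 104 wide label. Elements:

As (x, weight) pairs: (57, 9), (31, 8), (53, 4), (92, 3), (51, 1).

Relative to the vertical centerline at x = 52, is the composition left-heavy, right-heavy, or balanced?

balanced

Weights sum to 9 + 8 + 4 + 3 + 1 = 25.
Σw·x = 9·57 + 8·31 + 4·53 + 3·92 + 1·51 = 1300, so x̄ = 1300/25 ≈ 52.00.
That equals the midline 52 — balanced.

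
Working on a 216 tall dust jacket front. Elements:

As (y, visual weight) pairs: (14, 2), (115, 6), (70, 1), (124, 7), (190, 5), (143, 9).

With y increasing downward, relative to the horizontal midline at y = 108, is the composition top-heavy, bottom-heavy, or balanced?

bottom-heavy

Weights sum to 2 + 6 + 1 + 7 + 5 + 9 = 30.
y: moment 3893 / weight 30 ≈ 129.77
129.8 vs midline 108 → bottom-heavy.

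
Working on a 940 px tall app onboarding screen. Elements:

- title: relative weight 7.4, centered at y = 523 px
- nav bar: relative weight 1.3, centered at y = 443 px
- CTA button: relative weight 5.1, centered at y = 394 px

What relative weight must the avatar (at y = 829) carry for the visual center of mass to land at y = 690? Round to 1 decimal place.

Existing Σw = 13.8 (7.4 + 1.3 + 5.1); existing moment 7.4·523 + 1.3·443 + 5.1·394 = 6455.5.
Set Σw·y/Σw = 690: (6455.5 + 829w) = 690·(13.8 + w).
Solving: w = (690·13.8 − 6455.5) / (829 − 690) = 3066.5 / 139 ≈ 22.06.

w ≈ 22.1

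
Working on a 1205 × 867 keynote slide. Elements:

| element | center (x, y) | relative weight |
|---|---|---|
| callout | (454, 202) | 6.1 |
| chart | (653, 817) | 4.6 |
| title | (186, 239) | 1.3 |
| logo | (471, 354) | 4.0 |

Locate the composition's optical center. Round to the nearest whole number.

(494, 420)

Σw = 6.1 + 4.6 + 1.3 + 4.0 = 16.0.
x: (6.1·454 + 4.6·653 + 1.3·186 + 4.0·471) / 16.0 = 7899.0 / 16.0 ≈ 493.69
y: (6.1·202 + 4.6·817 + 1.3·239 + 4.0·354) / 16.0 = 6717.1 / 16.0 ≈ 419.82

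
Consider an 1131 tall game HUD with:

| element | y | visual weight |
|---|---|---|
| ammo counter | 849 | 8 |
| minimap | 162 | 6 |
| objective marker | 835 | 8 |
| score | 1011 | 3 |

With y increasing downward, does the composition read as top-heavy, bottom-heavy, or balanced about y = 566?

Total weight = 8 + 6 + 8 + 3 = 25.
y: (8·849 + 6·162 + 8·835 + 3·1011) / 25 = 17477 / 25 ≈ 699.08
699.1 lies below (larger y than) the midline 566, so the layout is bottom-heavy.

bottom-heavy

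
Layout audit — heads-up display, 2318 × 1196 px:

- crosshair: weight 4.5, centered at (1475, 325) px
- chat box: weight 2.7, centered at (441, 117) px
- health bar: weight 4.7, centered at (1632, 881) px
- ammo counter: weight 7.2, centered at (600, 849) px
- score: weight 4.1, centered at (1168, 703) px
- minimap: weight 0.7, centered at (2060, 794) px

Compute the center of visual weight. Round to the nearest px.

Weights sum to 4.5 + 2.7 + 4.7 + 7.2 + 4.1 + 0.7 = 23.9.
x: moment 26049.4 / weight 23.9 ≈ 1089.93
y: moment 15470.0 / weight 23.9 ≈ 647.28

(1090, 647)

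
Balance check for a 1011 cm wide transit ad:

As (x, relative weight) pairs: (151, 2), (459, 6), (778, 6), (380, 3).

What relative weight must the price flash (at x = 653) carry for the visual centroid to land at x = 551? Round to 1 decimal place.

w ≈ 4.9

Known weights sum to 2 + 6 + 6 + 3 = 17; their moment is 2·151 + 6·459 + 6·778 + 3·380 = 8864.
Balance at x = 551 requires (8864 + w·653) / (17 + w) = 551.
So w = (551·17 − 8864)/(653 − 551) = 503/102 ≈ 4.93.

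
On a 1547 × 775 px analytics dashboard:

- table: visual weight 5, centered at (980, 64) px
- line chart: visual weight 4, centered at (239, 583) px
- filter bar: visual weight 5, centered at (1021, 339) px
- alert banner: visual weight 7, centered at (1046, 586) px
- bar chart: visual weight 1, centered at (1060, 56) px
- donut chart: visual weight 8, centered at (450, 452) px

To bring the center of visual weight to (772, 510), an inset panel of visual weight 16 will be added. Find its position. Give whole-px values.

New total weight: (5 + 4 + 5 + 7 + 1 + 8) + 16 = 46.
x: need Σw·x = 46·772 = 35512. Existing = 5·980 + 4·239 + 5·1021 + 7·1046 + 1·1060 + 8·450 = 22943. Remainder 12569 / 16 ≈ 785.56.
y: need Σw·y = 46·510 = 23460. Existing = 5·64 + 4·583 + 5·339 + 7·586 + 1·56 + 8·452 = 12121. Remainder 11339 / 16 ≈ 708.69.

(786, 709)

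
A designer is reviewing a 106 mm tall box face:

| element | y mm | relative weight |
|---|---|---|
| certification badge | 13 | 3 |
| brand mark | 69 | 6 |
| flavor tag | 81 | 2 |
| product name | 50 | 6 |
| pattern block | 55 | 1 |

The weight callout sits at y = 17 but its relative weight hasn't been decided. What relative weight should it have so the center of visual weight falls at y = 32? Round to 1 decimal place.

w ≈ 26.3

Known weights sum to 3 + 6 + 2 + 6 + 1 = 18; their moment is 3·13 + 6·69 + 2·81 + 6·50 + 1·55 = 970.
Balance at y = 32 requires (970 + w·17) / (18 + w) = 32.
So w = (32·18 − 970)/(17 − 32) = -394/-15 ≈ 26.27.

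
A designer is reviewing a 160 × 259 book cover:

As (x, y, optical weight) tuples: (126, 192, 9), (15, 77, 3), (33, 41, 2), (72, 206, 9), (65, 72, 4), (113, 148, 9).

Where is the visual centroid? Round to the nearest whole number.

(88, 153)

Σw = 9 + 3 + 2 + 9 + 4 + 9 = 36.
Σw·x = 3170; x̄ = 3170/36 ≈ 88.06.
Σw·y = 5515; ȳ = 5515/36 ≈ 153.19.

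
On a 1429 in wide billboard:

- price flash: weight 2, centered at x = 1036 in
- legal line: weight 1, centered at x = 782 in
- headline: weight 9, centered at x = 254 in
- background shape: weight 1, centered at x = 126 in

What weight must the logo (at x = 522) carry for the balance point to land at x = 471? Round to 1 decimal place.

Known weights sum to 2 + 1 + 9 + 1 = 13; their moment is 2·1036 + 1·782 + 9·254 + 1·126 = 5266.
Set Σw·x/Σw = 471: (5266 + 522w) = 471·(13 + w).
So w = (471·13 − 5266)/(522 − 471) = 857/51 ≈ 16.80.

w ≈ 16.8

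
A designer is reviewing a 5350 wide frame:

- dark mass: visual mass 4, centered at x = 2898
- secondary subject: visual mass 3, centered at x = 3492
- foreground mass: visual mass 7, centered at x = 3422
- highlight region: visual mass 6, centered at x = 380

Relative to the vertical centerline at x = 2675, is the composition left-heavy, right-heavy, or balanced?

Weights sum to 4 + 3 + 7 + 6 = 20.
x-moment: 4·2898 + 3·3492 + 7·3422 + 6·380 = 48302; centroid 48302/20 ≈ 2415.10.
Since 2415.1 is left of 2675, the composition reads left-heavy.

left-heavy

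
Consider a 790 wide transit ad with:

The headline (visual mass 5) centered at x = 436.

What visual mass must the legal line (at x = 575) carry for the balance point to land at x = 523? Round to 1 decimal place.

w ≈ 8.4

The single fixed element contributes weight 5, moment 5·436 = 2180.
Balance at x = 523 requires (2180 + w·575) / (5 + w) = 523.
Solving: w = (523·5 − 2180) / (575 − 523) = 435 / 52 ≈ 8.37.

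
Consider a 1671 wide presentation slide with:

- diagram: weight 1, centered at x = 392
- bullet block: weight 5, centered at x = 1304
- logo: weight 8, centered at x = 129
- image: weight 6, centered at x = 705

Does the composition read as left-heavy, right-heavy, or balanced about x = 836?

left-heavy

Σw = 1 + 5 + 8 + 6 = 20.
Σw·x = 1·392 + 5·1304 + 8·129 + 6·705 = 12174, so x̄ = 12174/20 ≈ 608.70.
608.7 lies left of the midline 836, so the layout is left-heavy.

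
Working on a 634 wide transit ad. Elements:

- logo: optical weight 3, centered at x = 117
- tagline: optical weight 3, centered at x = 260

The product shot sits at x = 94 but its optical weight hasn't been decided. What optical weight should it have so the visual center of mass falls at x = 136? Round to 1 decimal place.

w ≈ 7.5

Known weights sum to 3 + 3 = 6; their moment is 3·117 + 3·260 = 1131.
Set Σw·x/Σw = 136: (1131 + 94w) = 136·(6 + w).
Rearranging, w·(94 − 136) = 136·6 − 1131 = -315, so w ≈ -315/-42 = 7.50.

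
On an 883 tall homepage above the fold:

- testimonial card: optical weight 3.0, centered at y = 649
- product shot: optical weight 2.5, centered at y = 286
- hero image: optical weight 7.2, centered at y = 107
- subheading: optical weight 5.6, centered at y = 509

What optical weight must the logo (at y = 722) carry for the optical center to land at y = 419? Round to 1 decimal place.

w ≈ 4.6

Existing Σw = 18.3 (3.0 + 2.5 + 7.2 + 5.6); existing moment 3.0·649 + 2.5·286 + 7.2·107 + 5.6·509 = 6282.8.
Set Σw·y/Σw = 419: (6282.8 + 722w) = 419·(18.3 + w).
Rearranging, w·(722 − 419) = 419·18.3 − 6282.8 = 1384.9, so w ≈ 1384.9/303 = 4.57.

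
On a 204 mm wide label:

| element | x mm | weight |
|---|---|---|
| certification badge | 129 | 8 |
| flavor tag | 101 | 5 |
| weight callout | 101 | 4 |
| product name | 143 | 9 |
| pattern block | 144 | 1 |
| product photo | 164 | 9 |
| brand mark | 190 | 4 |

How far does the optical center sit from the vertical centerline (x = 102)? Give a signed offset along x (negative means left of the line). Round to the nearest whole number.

≈ 38 mm

Weights sum to 8 + 5 + 4 + 9 + 1 + 9 + 4 = 40.
x-moment: 8·129 + 5·101 + 4·101 + 9·143 + 1·144 + 9·164 + 4·190 = 5608; centroid 5608/40 ≈ 140.20.
Against x = 102, that's 140.20 − 102 = 38.20.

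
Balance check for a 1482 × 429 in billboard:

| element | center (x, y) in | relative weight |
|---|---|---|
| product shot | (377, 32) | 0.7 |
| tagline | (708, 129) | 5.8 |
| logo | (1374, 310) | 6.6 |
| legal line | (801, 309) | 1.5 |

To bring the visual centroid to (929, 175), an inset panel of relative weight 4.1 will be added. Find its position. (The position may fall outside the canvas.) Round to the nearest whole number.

New total weight: (0.7 + 5.8 + 6.6 + 1.5) + 4.1 = 18.7.
x: need Σw·x = 18.7·929 = 17372.3. Existing = 0.7·377 + 5.8·708 + 6.6·1374 + 1.5·801 = 14640.2. Remainder 2732.1 / 4.1 ≈ 666.37.
y: need Σw·y = 18.7·175 = 3272.5. Existing = 0.7·32 + 5.8·129 + 6.6·310 + 1.5·309 = 3280.1. Remainder -7.6 / 4.1 ≈ -1.85.

(666, -2)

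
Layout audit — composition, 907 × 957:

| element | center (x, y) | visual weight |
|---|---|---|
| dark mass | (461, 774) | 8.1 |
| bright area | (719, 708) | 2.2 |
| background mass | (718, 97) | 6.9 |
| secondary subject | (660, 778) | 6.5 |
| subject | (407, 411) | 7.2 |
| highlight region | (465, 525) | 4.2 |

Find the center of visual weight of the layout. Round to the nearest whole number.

(554, 533)

Σw = 8.1 + 2.2 + 6.9 + 6.5 + 7.2 + 4.2 = 35.1.
x-moment: 8.1·461 + 2.2·719 + 6.9·718 + 6.5·660 + 7.2·407 + 4.2·465 = 19443.5; centroid 19443.5/35.1 ≈ 553.95.
y-moment: 8.1·774 + 2.2·708 + 6.9·97 + 6.5·778 + 7.2·411 + 4.2·525 = 18717.5; centroid 18717.5/35.1 ≈ 533.26.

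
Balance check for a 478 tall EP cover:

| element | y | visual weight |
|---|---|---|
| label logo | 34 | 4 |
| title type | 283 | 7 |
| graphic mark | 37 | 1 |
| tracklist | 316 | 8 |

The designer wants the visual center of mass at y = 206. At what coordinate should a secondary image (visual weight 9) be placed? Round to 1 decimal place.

y ≈ 143.6

New total weight: (4 + 7 + 1 + 8) + 9 = 29.
Along y: (4682 + 9·y) / 29 = 206 (existing moment 4·34 + 7·283 + 1·37 + 8·316 = 4682) ⇒ y = (5974 − 4682) / 9 ≈ 143.56.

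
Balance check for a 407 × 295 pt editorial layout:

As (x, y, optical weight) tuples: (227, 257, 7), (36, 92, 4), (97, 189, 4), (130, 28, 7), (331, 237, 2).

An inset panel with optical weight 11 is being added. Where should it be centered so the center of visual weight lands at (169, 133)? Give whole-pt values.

(202, 97)

With the inset panel, Σw becomes 7 + 4 + 4 + 7 + 2 + 11 = 35.
Along x: (3693 + 11·x) / 35 = 169 (existing moment 7·227 + 4·36 + 4·97 + 7·130 + 2·331 = 3693) ⇒ x = (5915 − 3693) / 11 ≈ 202.00.
Along y: (3593 + 11·y) / 35 = 133 (existing moment 7·257 + 4·92 + 4·189 + 7·28 + 2·237 = 3593) ⇒ y = (4655 − 3593) / 11 ≈ 96.55.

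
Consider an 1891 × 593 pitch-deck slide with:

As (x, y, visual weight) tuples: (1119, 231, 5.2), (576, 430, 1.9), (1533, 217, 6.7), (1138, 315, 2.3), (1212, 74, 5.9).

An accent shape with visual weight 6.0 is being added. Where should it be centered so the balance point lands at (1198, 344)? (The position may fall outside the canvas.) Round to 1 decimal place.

(1098.6, 833.1)

With the accent shape, Σw becomes 5.2 + 1.9 + 6.7 + 2.3 + 5.9 + 6.0 = 28.0.
x: target moment 28.0×1198 = 33544.0; current 5.2·1119 + 1.9·576 + 6.7·1533 + 2.3·1138 + 5.9·1212 = 26952.5; the accent shape supplies 6591.5, so x = 6591.5/6.0 ≈ 1098.58.
y: target moment 28.0×344 = 9632.0; current 5.2·231 + 1.9·430 + 6.7·217 + 2.3·315 + 5.9·74 = 4633.2; the accent shape supplies 4998.8, so y = 4998.8/6.0 ≈ 833.13.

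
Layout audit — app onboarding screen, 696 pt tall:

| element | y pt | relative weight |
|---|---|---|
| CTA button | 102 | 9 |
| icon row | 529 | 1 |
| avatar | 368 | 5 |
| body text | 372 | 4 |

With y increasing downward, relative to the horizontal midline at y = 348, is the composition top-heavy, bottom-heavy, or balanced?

Weights sum to 9 + 1 + 5 + 4 = 19.
Σw·y = 9·102 + 1·529 + 5·368 + 4·372 = 4775, so ȳ = 4775/19 ≈ 251.32.
251.3 lies above (smaller y than) the midline 348, so the layout is top-heavy.

top-heavy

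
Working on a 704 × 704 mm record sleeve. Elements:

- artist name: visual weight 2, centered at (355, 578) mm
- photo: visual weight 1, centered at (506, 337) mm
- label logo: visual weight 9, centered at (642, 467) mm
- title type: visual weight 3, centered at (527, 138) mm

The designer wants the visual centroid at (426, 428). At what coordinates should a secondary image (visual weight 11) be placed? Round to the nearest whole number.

With the secondary image, Σw becomes 2 + 1 + 9 + 3 + 11 = 26.
x: target moment 26×426 = 11076; current 2·355 + 1·506 + 9·642 + 3·527 = 8575; the secondary image supplies 2501, so x = 2501/11 ≈ 227.36.
y: target moment 26×428 = 11128; current 2·578 + 1·337 + 9·467 + 3·138 = 6110; the secondary image supplies 5018, so y = 5018/11 ≈ 456.18.

(227, 456)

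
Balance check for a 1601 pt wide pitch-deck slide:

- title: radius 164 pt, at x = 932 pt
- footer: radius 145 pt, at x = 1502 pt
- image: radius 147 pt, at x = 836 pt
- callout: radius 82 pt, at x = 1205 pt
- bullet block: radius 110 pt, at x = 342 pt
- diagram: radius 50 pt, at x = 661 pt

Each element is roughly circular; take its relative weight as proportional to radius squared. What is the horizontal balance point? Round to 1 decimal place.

x ≈ 975.2

Weights ∝ r²: title 164² = 26896, footer 145² = 21025, image 147² = 21609, callout 82² = 6724, bullet block 110² = 12100, diagram 50² = 2500; Σw = 90854.
x: (26896·932 + 21025·1502 + 21609·836 + 6724·1205 + 12100·342 + 2500·661) / 90854 = 88604866 / 90854 ≈ 975.24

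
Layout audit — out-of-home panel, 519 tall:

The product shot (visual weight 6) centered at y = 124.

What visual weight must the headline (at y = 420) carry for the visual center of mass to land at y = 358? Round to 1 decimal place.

w ≈ 22.6

Known: weight 6 with moment 6·124 = 744.
Set Σw·y/Σw = 358: (744 + 420w) = 358·(6 + w).
Rearranging, w·(420 − 358) = 358·6 − 744 = 1404, so w ≈ 1404/62 = 22.65.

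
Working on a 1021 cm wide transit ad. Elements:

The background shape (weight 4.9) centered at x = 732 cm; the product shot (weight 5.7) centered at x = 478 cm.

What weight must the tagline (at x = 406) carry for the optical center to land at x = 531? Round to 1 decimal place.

Existing Σw = 10.6 (4.9 + 5.7); existing moment 4.9·732 + 5.7·478 = 6311.4.
Set Σw·x/Σw = 531: (6311.4 + 406w) = 531·(10.6 + w).
So w = (531·10.6 − 6311.4)/(406 − 531) = -682.8/-125 ≈ 5.46.

w ≈ 5.5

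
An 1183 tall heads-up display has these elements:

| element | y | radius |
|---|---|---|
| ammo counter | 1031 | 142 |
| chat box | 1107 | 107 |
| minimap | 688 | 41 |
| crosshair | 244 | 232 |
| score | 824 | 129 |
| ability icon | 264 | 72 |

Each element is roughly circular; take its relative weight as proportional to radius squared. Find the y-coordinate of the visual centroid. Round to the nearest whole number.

r² weights: ammo counter 142² = 20164, chat box 107² = 11449, minimap 41² = 1681, crosshair 232² = 53824, score 129² = 16641, ability icon 72² = 5184. Total = 108943.
y: moment 62833471 / weight 108943 ≈ 576.76

y ≈ 577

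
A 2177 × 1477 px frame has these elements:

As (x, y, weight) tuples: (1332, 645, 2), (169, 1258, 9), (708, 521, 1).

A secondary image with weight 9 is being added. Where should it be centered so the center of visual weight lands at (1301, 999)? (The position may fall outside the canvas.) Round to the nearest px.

(2492, 872)

New total weight: (2 + 9 + 1) + 9 = 21.
x: need Σw·x = 21·1301 = 27321. Existing = 2·1332 + 9·169 + 1·708 = 4893. Remainder 22428 / 9 ≈ 2492.00.
y: need Σw·y = 21·999 = 20979. Existing = 2·645 + 9·1258 + 1·521 = 13133. Remainder 7846 / 9 ≈ 871.78.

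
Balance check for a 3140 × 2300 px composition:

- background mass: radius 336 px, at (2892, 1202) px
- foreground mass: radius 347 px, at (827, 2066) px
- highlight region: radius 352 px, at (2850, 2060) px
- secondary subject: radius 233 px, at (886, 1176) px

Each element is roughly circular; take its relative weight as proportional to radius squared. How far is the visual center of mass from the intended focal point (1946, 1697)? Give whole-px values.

≈ 66 px

r² weights: background mass 336² = 112896, foreground mass 347² = 120409, highlight region 352² = 123904, secondary subject 233² = 54289. Total = 411498.
Σw·x = 112896·2892 + 120409·827 + 123904·2850 + 54289·886 = 827299929, so x̄ = 827299929/411498 ≈ 2010.46.
Σw·y = 112896·1202 + 120409·2066 + 123904·2060 + 54289·1176 = 703552090, so ȳ = 703552090/411498 ≈ 1709.73.
Relative to (1946, 1697): Δ = (64.46, 12.73); |Δ| = √(64.46² + 12.73²) ≈ 65.70.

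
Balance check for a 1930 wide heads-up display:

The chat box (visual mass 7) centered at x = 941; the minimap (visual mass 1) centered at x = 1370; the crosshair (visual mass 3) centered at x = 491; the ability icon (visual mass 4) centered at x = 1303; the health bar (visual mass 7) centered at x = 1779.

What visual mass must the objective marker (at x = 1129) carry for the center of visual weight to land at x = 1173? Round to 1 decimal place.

w ≈ 29.3

Known weights sum to 7 + 1 + 3 + 4 + 7 = 22; their moment is 7·941 + 1·1370 + 3·491 + 4·1303 + 7·1779 = 27095.
For the centroid to hit 1173: (27095 + w·1129) / (22 + w) = 1173.
So w = (1173·22 − 27095)/(1129 − 1173) = -1289/-44 ≈ 29.30.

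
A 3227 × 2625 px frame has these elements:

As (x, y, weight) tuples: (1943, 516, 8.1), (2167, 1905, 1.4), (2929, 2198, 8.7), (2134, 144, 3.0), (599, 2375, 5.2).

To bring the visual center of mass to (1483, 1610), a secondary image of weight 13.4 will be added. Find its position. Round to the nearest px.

(392, 1890)

New total weight: (8.1 + 1.4 + 8.7 + 3.0 + 5.2) + 13.4 = 39.8.
x: need Σw·x = 39.8·1483 = 59023.4. Existing = 8.1·1943 + 1.4·2167 + 8.7·2929 + 3.0·2134 + 5.2·599 = 53771.2. Remainder 5252.2 / 13.4 ≈ 391.96.
y: need Σw·y = 39.8·1610 = 64078.0. Existing = 8.1·516 + 1.4·1905 + 8.7·2198 + 3.0·144 + 5.2·2375 = 38751.2. Remainder 25326.8 / 13.4 ≈ 1890.06.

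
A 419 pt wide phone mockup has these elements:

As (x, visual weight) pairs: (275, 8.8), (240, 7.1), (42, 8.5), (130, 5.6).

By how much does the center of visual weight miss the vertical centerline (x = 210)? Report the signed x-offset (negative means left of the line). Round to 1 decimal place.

Weights sum to 8.8 + 7.1 + 8.5 + 5.6 = 30.0.
x: (8.8·275 + 7.1·240 + 8.5·42 + 5.6·130) / 30.0 = 5209.0 / 30.0 ≈ 173.63
Against x = 210, that's 173.63 − 210 = -36.37.

≈ -36.4 pt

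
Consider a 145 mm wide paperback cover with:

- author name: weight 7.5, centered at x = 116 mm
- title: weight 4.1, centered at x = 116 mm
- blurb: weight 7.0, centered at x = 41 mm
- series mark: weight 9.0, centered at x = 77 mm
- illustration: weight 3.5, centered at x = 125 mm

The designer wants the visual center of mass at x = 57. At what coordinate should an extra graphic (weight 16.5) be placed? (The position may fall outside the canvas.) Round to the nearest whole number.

With the extra graphic, Σw becomes 7.5 + 4.1 + 7.0 + 9.0 + 3.5 + 16.5 = 47.6.
Along x: (2763.1 + 16.5·x) / 47.6 = 57 (existing moment 7.5·116 + 4.1·116 + 7.0·41 + 9.0·77 + 3.5·125 = 2763.1) ⇒ x = (2713.2 − 2763.1) / 16.5 ≈ -3.02.

x ≈ -3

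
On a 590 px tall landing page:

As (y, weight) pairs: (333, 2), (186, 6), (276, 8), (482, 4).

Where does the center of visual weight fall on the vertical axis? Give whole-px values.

Σw = 2 + 6 + 8 + 4 = 20.
Σw·y = 2·333 + 6·186 + 8·276 + 4·482 = 5918, so ȳ = 5918/20 ≈ 295.90.

y ≈ 296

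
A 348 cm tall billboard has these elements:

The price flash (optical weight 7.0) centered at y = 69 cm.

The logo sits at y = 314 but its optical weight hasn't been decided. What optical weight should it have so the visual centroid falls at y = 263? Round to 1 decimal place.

w ≈ 26.6

The single fixed element contributes weight 7.0, moment 7.0·69 = 483.0.
Set Σw·y/Σw = 263: (483.0 + 314w) = 263·(7.0 + w).
Rearranging, w·(314 − 263) = 263·7.0 − 483.0 = 1358.0, so w ≈ 1358.0/51 = 26.63.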